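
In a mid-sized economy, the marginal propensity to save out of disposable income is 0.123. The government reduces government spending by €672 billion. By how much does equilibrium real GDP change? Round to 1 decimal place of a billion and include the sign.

−€5,463.4 billion

MPC = 1 − MPS = 1 − 0.123 = 0.877.
Government-spending multiplier = 1/(1 − MPC) = 1/(1 − 0.877) = 1/0.123 ≈ 8.13.
ΔY = k × ΔG = (−€672 billion) / 0.123 ≈ −€5,463.4 billion.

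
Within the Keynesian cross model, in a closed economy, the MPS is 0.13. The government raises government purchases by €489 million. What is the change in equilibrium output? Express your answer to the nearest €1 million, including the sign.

+€3,762 million

MPC = 1 − MPS = 1 − 0.13 = 0.87.
Expenditure multiplier = 1/(1 − MPC) = 1/(1 − 0.87) = 1/0.13 ≈ 7.692.
ΔY = k × ΔG = (+€489 million) / 0.13 ≈ +€3,762 million.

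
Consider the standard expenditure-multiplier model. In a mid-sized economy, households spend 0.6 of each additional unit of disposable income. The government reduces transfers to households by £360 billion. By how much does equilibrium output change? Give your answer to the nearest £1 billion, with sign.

The transfer change shifts disposable income by −£360 billion, so first-round consumption changes by c·ΔTR = 0.6 × (−£360 billion) = −£216 billion.
Expenditure multiplier = 1/(1 − MPC) = 1/(1 − 0.6) = 1/0.4 = 2.5.
The transfer multiplier is c × k = 1.5, so ΔY = k × (c·ΔTR) = (−£216 billion) / 0.4 = −£540 billion.

−£540 billion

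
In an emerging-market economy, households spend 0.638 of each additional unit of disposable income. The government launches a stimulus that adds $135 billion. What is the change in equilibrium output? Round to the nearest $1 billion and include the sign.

Expenditure multiplier = 1/(1 − MPC) = 1/(1 − 0.638) = 1/0.362 ≈ 2.762.
ΔY = k × ΔG = (+$135 billion) / 0.362 ≈ +$373 billion.

+$373 billion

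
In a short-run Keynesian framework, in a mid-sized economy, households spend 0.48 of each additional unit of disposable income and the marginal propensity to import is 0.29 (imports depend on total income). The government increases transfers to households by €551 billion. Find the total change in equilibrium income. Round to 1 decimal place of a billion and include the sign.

+€326.5 billion

The transfer change shifts disposable income by +€551 billion, so first-round consumption changes by c·ΔTR = 0.48 × (+€551 billion) = +€264.48 billion.
Expenditure multiplier = 1/(1 − c + m) = 1/(1 − 0.48 + 0.29) = 1/0.81 ≈ 1.235.
The transfer multiplier is c × k ≈ 0.593, so ΔY = k × (c·ΔTR) = (+€264.48 billion) / 0.81 ≈ +€326.5 billion.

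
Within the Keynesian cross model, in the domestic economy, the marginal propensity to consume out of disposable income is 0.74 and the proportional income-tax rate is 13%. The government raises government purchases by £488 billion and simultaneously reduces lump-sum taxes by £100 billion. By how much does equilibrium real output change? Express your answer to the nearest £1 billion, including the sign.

+£1,578 billion

Expenditure multiplier = 1/(1 − c(1−t)) = 1/(1 − 0.74×0.87) = 1/0.3562 ≈ 2.807.
ΔG contributes k·ΔG = (+£488 billion) / 0.3562 ≈ +£1,370 billion.
ΔT of −£100 billion changes first-round spending by −c·ΔT = +£74 billion, contributing k·(−c·ΔT) = (+£74 billion) / 0.3562 ≈ +£207.7 billion.
Net ΔY = k(ΔG − c·ΔT) = (+£562 billion) / 0.3562 ≈ +£1,578 billion.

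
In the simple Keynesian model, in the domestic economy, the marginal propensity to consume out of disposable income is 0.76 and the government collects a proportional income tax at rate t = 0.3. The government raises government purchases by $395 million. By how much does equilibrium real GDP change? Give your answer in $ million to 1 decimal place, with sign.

+$844.0 million

Government-spending multiplier = 1/(1 − c(1−t)) = 1/(1 − 0.76×0.7) = 1/0.468 ≈ 2.137.
ΔY = k × ΔG = (+$395 million) / 0.468 ≈ +$844 million.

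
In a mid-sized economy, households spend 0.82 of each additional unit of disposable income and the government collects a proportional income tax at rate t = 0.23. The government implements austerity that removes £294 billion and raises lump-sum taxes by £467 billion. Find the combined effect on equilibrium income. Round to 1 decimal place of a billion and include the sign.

Expenditure multiplier = 1/(1 − c(1−t)) = 1/(1 − 0.82×0.77) = 1/0.3686 ≈ 2.713.
ΔG contributes k·ΔG = (−£294 billion) / 0.3686 ≈ −£797.6 billion.
ΔT of +£467 billion changes first-round spending by −c·ΔT = −£382.94 billion, contributing k·(−c·ΔT) = (−£382.94 billion) / 0.3686 ≈ −£1,038.9 billion.
Net ΔY = k(ΔG − c·ΔT) = (−£676.94 billion) / 0.3686 ≈ −£1,836.5 billion.

−£1,836.5 billion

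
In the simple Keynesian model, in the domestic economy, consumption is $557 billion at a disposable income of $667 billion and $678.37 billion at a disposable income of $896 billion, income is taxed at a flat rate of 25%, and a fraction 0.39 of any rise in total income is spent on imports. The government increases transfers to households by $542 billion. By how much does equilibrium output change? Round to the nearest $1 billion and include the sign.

MPC = ΔC/ΔYd = (678.37 − 557)/(896 − 667) = 121.37/229 = 0.53.
The transfer change shifts disposable income by +$542 billion, so first-round consumption changes by c·ΔTR = 0.53 × (+$542 billion) = +$287.26 billion.
Expenditure multiplier = 1/(1 − c(1−t) + m) = 1/(1 − 0.53×0.75 + 0.39) = 1/0.9925 ≈ 1.008.
The transfer multiplier is c × k ≈ 0.534, so ΔY = k × (c·ΔTR) = (+$287.26 billion) / 0.9925 ≈ +$289 billion.

+$289 billion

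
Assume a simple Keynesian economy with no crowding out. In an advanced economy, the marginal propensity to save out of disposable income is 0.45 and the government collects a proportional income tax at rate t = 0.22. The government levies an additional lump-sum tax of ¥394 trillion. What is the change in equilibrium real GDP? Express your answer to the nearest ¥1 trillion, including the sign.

MPC = 1 − MPS = 1 − 0.45 = 0.55.
A lump-sum tax change of +¥394 trillion shifts disposable income by −¥394 trillion; first-round consumption changes by −c × ΔT = −0.55 × (+¥394 trillion) = −¥216.7 trillion.
Expenditure multiplier = 1/(1 − c(1−t)) = 1/(1 − 0.55×0.78) = 1/0.571 ≈ 1.751.
The tax multiplier is −c × k ≈ −0.963, so ΔY = k × (−c·ΔT) = (−¥216.7 trillion) / 0.571 ≈ −¥380 trillion.

−¥380 trillion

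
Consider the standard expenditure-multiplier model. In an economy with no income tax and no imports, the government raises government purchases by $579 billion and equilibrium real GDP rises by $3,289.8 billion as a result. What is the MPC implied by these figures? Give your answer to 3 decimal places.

Implied spending multiplier k = ΔY/ΔG = 3,289.8/579 ≈ 5.6819.
Since k = 1/(1 − MPC), MPC = 1 − 1/k = 1 − ΔG/ΔY = 1 − 579/3,289.8 ≈ 0.824.

0.824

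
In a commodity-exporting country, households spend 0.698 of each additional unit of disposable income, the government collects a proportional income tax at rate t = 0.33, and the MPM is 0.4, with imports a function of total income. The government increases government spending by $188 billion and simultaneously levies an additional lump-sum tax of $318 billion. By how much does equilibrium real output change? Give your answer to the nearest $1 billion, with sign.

Expenditure multiplier = 1/(1 − c(1−t) + m) = 1/(1 − 0.698×0.67 + 0.4) = 1/0.93234 ≈ 1.073.
ΔG contributes k·ΔG = (+$188 billion) / 0.93234 ≈ +$201.6 billion.
ΔT of +$318 billion changes first-round spending by −c·ΔT = −$221.964 billion, contributing k·(−c·ΔT) = (−$221.964 billion) / 0.93234 ≈ −$238.1 billion.
Net ΔY = k(ΔG − c·ΔT) = (−$33.964 billion) / 0.93234 ≈ −$36 billion.

−$36 billion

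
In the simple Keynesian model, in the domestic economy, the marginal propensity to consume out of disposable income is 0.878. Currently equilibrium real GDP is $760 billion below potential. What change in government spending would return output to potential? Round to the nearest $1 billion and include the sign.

+$93 billion

Spending multiplier = 1/(1 − MPC) = 1/(1 − 0.878) = 1/0.122 ≈ 8.197.
Need ΔY = +$760 billion, so ΔG = ΔY/k = (+$760 billion) × 0.122 ≈ +$93 billion.
The government should increase government spending by $93 billion.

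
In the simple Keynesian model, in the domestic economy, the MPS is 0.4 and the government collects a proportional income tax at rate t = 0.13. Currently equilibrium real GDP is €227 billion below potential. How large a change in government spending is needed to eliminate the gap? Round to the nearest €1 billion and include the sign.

+€109 billion

MPC = 1 − MPS = 1 − 0.4 = 0.6.
Spending multiplier = 1/(1 − c(1−t)) = 1/(1 − 0.6×0.87) = 1/0.478 ≈ 2.092.
Need ΔY = +€227 billion, so ΔG = ΔY/k = (+€227 billion) × 0.478 ≈ +€109 billion.
The government should increase government spending by €109 billion.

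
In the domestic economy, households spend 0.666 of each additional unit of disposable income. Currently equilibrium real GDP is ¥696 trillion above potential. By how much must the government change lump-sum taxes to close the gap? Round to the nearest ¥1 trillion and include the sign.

+¥349 trillion

Spending multiplier = 1/(1 − MPC) = 1/(1 − 0.666) = 1/0.334 ≈ 2.994.
Tax multiplier = −c·k = −0.666/0.334 ≈ −1.994. Need ΔY = −¥696 trillion, so ΔT = ΔY/(−c·k) = −(−¥696 trillion) × 0.334 / 0.666 ≈ +¥349 trillion.
The government should raise lump-sum taxes by ¥349 trillion.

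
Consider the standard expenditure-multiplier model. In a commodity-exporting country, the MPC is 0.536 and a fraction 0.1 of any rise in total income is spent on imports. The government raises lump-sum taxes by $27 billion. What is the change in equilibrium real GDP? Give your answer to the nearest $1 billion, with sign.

−$26 billion

A lump-sum tax change of +$27 billion shifts disposable income by −$27 billion; first-round consumption changes by −c × ΔT = −0.536 × (+$27 billion) = −$14.472 billion.
Expenditure multiplier = 1/(1 − c + m) = 1/(1 − 0.536 + 0.1) = 1/0.564 ≈ 1.773.
The tax multiplier is −c × k ≈ −0.95, so ΔY = k × (−c·ΔT) = (−$14.472 billion) / 0.564 ≈ −$26 billion.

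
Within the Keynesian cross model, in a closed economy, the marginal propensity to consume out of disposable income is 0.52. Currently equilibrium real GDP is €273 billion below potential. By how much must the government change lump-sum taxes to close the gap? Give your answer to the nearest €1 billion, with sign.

−€252 billion

Spending multiplier = 1/(1 − MPC) = 1/(1 − 0.52) = 1/0.48 ≈ 2.083.
Tax multiplier = −c·k = −0.52/0.48 ≈ −1.083. Need ΔY = +€273 billion, so ΔT = ΔY/(−c·k) = −(+€273 billion) × 0.48 / 0.52 = −€252 billion.
The government should cut lump-sum taxes by €252 billion.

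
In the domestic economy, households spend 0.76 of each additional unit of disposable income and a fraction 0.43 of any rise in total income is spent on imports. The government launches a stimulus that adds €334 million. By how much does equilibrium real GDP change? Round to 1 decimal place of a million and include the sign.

Government-spending multiplier = 1/(1 − c + m) = 1/(1 − 0.76 + 0.43) = 1/0.67 ≈ 1.493.
ΔY = k × ΔG = (+€334 million) / 0.67 ≈ +€498.5 million.

+€498.5 million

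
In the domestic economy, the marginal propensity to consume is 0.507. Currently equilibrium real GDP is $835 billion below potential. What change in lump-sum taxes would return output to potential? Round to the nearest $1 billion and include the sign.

Spending multiplier = 1/(1 − MPC) = 1/(1 − 0.507) = 1/0.493 ≈ 2.028.
Tax multiplier = −c·k = −0.507/0.493 ≈ −1.028. Need ΔY = +$835 billion, so ΔT = ΔY/(−c·k) = −(+$835 billion) × 0.493 / 0.507 ≈ −$812 billion.
The government should cut lump-sum taxes by $812 billion.

−$812 billion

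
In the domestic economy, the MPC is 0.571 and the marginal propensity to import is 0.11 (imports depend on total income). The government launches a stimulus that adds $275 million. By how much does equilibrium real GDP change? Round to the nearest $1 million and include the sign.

Spending multiplier = 1/(1 − c + m) = 1/(1 − 0.571 + 0.11) = 1/0.539 ≈ 1.855.
ΔY = k × ΔG = (+$275 million) / 0.539 ≈ +$510 million.

+$510 million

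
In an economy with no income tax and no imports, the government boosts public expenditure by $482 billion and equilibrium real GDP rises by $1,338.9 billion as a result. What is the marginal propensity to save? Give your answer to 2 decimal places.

0.36

Implied spending multiplier k = ΔY/ΔG = 1,338.9/482 ≈ 2.7778.
Since k = 1/(1 − MPC), MPC = 1 − 1/k = 1 − ΔG/ΔY = 1 − 482/1,338.9 ≈ 0.64.
MPS = 1 − MPC = 0.36.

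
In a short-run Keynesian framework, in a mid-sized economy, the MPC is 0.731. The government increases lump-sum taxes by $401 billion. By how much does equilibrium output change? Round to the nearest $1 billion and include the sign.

−$1,090 billion

A lump-sum tax change of +$401 billion shifts disposable income by −$401 billion; first-round consumption changes by −c × ΔT = −0.731 × (+$401 billion) = −$293.131 billion.
Expenditure multiplier = 1/(1 − MPC) = 1/(1 − 0.731) = 1/0.269 ≈ 3.717.
The tax multiplier is −c × k ≈ −2.717, so ΔY = k × (−c·ΔT) = (−$293.131 billion) / 0.269 ≈ −$1,090 billion.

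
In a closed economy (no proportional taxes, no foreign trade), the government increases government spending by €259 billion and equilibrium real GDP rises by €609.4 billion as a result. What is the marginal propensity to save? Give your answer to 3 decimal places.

Implied spending multiplier k = ΔY/ΔG = 609.4/259 ≈ 2.3529.
Since k = 1/(1 − MPC), MPC = 1 − 1/k = 1 − ΔG/ΔY = 1 − 259/609.4 ≈ 0.575.
MPS = 1 − MPC = 0.425.

0.425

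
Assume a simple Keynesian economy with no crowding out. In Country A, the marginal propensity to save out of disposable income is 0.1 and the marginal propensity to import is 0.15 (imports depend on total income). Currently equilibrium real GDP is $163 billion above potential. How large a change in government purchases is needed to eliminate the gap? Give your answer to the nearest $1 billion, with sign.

MPC = 1 − MPS = 1 − 0.1 = 0.9.
Spending multiplier = 1/(1 − c + m) = 1/(1 − 0.9 + 0.15) = 1/0.25 = 4.
Need ΔY = −$163 billion, so ΔG = ΔY/k = (−$163 billion) × 0.25 ≈ −$41 billion.
The government should cut government purchases by $41 billion.

−$41 billion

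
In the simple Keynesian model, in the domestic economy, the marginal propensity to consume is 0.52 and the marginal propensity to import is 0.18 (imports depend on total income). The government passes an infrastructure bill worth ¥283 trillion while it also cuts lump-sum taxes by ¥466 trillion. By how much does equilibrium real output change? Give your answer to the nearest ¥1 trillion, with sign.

+¥796 trillion

Expenditure multiplier = 1/(1 − c + m) = 1/(1 − 0.52 + 0.18) = 1/0.66 ≈ 1.515.
ΔG contributes k·ΔG = (+¥283 trillion) / 0.66 ≈ +¥428.8 trillion.
ΔT of −¥466 trillion changes first-round spending by −c·ΔT = +¥242.32 trillion, contributing k·(−c·ΔT) = (+¥242.32 trillion) / 0.66 ≈ +¥367.2 trillion.
Net ΔY = k(ΔG − c·ΔT) = (+¥525.32 trillion) / 0.66 ≈ +¥796 trillion.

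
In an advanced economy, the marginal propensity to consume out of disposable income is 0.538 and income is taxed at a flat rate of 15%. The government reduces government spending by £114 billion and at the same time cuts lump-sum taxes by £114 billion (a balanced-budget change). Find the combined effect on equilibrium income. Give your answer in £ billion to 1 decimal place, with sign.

−£97.0 billion

Expenditure multiplier = 1/(1 − c(1−t)) = 1/(1 − 0.538×0.85) = 1/0.5427 ≈ 1.843.
ΔG contributes k·ΔG = (−£114 billion) / 0.5427 ≈ −£210.1 billion.
ΔT of −£114 billion changes first-round spending by −c·ΔT = +£61.332 billion, contributing k·(−c·ΔT) = (+£61.332 billion) / 0.5427 ≈ +£113 billion.
Net ΔY = k(ΔG − c·ΔT) = (−£52.668 billion) / 0.5427 ≈ −£97 billion.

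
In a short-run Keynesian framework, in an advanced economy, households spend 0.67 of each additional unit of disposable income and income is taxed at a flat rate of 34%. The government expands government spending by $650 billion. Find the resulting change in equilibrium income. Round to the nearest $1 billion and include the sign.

Government-spending multiplier = 1/(1 − c(1−t)) = 1/(1 − 0.67×0.66) = 1/0.5578 ≈ 1.793.
ΔY = k × ΔG = (+$650 billion) / 0.5578 ≈ +$1,165 billion.

+$1,165 billion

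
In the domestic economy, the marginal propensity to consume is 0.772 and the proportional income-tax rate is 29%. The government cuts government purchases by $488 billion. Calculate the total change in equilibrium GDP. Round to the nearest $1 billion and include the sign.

−$1,080 billion

Expenditure multiplier = 1/(1 − c(1−t)) = 1/(1 − 0.772×0.71) = 1/0.45188 ≈ 2.213.
ΔY = k × ΔG = (−$488 billion) / 0.45188 ≈ −$1,080 billion.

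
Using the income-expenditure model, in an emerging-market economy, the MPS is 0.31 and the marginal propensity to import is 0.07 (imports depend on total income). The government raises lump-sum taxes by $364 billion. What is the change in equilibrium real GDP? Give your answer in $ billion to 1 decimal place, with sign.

−$660.9 billion

MPC = 1 − MPS = 1 − 0.31 = 0.69.
A lump-sum tax change of +$364 billion shifts disposable income by −$364 billion; first-round consumption changes by −c × ΔT = −0.69 × (+$364 billion) = −$251.16 billion.
Expenditure multiplier = 1/(1 − c + m) = 1/(1 − 0.69 + 0.07) = 1/0.38 ≈ 2.632.
The tax multiplier is −c × k ≈ −1.816, so ΔY = k × (−c·ΔT) = (−$251.16 billion) / 0.38 ≈ −$660.9 billion.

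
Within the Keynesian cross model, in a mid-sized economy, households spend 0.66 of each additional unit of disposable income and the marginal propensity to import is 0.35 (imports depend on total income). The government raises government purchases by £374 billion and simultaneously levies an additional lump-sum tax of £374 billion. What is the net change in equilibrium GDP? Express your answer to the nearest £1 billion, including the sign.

Expenditure multiplier = 1/(1 − c + m) = 1/(1 − 0.66 + 0.35) = 1/0.69 ≈ 1.449.
ΔG contributes k·ΔG = (+£374 billion) / 0.69 ≈ +£542 billion.
ΔT of +£374 billion changes first-round spending by −c·ΔT = −£246.84 billion, contributing k·(−c·ΔT) = (−£246.84 billion) / 0.69 ≈ −£357.7 billion.
Net ΔY = k(ΔG − c·ΔT) = (+£127.16 billion) / 0.69 ≈ +£184 billion.

+£184 billion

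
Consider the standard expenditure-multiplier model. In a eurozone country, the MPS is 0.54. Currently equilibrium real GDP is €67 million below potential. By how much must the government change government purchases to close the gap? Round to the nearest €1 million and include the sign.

MPC = 1 − MPS = 1 − 0.54 = 0.46.
Spending multiplier = 1/(1 − MPC) = 1/(1 − 0.46) = 1/0.54 ≈ 1.852.
Need ΔY = +€67 million, so ΔG = ΔY/k = (+€67 million) × 0.54 ≈ +€36 million.
The government should increase government purchases by €36 million.

+€36 million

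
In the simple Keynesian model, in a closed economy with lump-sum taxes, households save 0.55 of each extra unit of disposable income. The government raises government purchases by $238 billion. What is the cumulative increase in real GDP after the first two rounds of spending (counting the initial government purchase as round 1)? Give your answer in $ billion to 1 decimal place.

$345.1 billion

MPC = 1 − MPS = 1 − 0.55 = 0.45.
Round 1 adds ΔG = $238 billion; each later round is MPC = 0.45 times the previous.
After 2 rounds: 238 + 107.1 = ΔG·(1 − c^2)/(1 − c) = 238 × (1 − 0.2025)/0.55 = $345.1 billion.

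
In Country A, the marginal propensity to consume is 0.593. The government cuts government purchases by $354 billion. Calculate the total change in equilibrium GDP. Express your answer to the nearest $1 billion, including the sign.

Government-spending multiplier = 1/(1 − MPC) = 1/(1 − 0.593) = 1/0.407 ≈ 2.457.
ΔY = k × ΔG = (−$354 billion) / 0.407 ≈ −$870 billion.

−$870 billion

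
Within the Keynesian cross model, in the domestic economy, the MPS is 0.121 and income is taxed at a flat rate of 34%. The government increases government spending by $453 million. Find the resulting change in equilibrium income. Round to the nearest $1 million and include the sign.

+$1,079 million

MPC = 1 − MPS = 1 − 0.121 = 0.879.
Government-spending multiplier = 1/(1 − c(1−t)) = 1/(1 − 0.879×0.66) = 1/0.41986 ≈ 2.382.
ΔY = k × ΔG = (+$453 million) / 0.41986 ≈ +$1,079 million.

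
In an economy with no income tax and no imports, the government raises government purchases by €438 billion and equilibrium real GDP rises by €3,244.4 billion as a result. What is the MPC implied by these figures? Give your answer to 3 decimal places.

0.865

Implied spending multiplier k = ΔY/ΔG = 3,244.4/438 ≈ 7.4073.
Since k = 1/(1 − MPC), MPC = 1 − 1/k = 1 − ΔG/ΔY = 1 − 438/3,244.4 ≈ 0.865.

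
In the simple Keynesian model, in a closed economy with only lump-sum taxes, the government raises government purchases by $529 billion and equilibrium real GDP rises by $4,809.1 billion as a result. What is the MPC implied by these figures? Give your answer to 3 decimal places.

0.890

Implied spending multiplier k = ΔY/ΔG = 4,809.1/529 ≈ 9.0909.
Since k = 1/(1 − MPC), MPC = 1 − 1/k = 1 − ΔG/ΔY = 1 − 529/4,809.1 ≈ 0.890.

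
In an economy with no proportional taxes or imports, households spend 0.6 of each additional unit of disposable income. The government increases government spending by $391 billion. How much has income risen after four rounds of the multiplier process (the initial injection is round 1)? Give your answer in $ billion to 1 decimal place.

Round 1 adds ΔG = $391 billion; each later round is MPC = 0.6 times the previous.
After 4 rounds: 391 + 234.6 + 140.76 + 84.456 = ΔG·(1 − c^4)/(1 − c) = 391 × (1 − 0.1296)/0.4 ≈ $850.8 billion.

$850.8 billion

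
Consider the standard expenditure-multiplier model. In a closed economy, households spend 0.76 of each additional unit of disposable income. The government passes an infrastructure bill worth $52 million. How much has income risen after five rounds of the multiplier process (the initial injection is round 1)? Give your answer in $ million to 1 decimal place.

$161.7 million

Round 1 adds ΔG = $52 million; each later round is MPC = 0.76 times the previous.
After 5 rounds: 52 + 39.52 + 30.0352 + 22.826752 + 17.34833152 = ΔG·(1 − c^5)/(1 − c) = 52 × (1 − 0.2535525376)/0.24 ≈ $161.7 million.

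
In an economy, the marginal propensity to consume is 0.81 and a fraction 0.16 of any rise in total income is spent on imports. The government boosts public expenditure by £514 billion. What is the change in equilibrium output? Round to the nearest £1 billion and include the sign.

Spending multiplier = 1/(1 − c + m) = 1/(1 − 0.81 + 0.16) = 1/0.35 ≈ 2.857.
ΔY = k × ΔG = (+£514 billion) / 0.35 ≈ +£1,469 billion.

+£1,469 billion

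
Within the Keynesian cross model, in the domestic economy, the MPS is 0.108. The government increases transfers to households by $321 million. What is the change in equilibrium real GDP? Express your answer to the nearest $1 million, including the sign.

+$2,651 million

MPC = 1 − MPS = 1 − 0.108 = 0.892.
The transfer change shifts disposable income by +$321 million, so first-round consumption changes by c·ΔTR = 0.892 × (+$321 million) = +$286.332 million.
Expenditure multiplier = 1/(1 − MPC) = 1/(1 − 0.892) = 1/0.108 ≈ 9.259.
The transfer multiplier is c × k ≈ 8.259, so ΔY = k × (c·ΔTR) = (+$286.332 million) / 0.108 ≈ +$2,651 million.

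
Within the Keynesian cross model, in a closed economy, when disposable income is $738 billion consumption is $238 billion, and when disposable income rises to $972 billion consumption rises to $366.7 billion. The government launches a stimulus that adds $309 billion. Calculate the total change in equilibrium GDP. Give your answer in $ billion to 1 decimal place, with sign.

MPC = ΔC/ΔYd = (366.7 − 238)/(972 − 738) = 128.7/234 = 0.55.
Expenditure multiplier = 1/(1 − MPC) = 1/(1 − 0.55) = 1/0.45 ≈ 2.222.
ΔY = k × ΔG = (+$309 billion) / 0.45 ≈ +$686.7 billion.

+$686.7 billion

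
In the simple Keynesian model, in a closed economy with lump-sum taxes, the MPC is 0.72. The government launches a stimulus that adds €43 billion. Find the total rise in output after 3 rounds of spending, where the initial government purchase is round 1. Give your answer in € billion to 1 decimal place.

Round 1 adds ΔG = €43 billion; each later round is MPC = 0.72 times the previous.
After 3 rounds: 43 + 30.96 + 22.2912 = ΔG·(1 − c^3)/(1 − c) = 43 × (1 − 0.373248)/0.28 ≈ €96.3 billion.

€96.3 billion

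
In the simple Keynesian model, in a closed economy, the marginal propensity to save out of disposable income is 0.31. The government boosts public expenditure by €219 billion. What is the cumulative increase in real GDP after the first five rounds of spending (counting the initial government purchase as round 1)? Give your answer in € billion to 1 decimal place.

MPC = 1 − MPS = 1 − 0.31 = 0.69.
Round 1 adds ΔG = €219 billion; each later round is MPC = 0.69 times the previous.
After 5 rounds: 219 + 151.11 + 104.2659 + 71.943471 + 49.64099499 = ΔG·(1 − c^5)/(1 − c) = 219 × (1 − 0.1564031349)/0.31 ≈ €596 billion.

€596.0 billion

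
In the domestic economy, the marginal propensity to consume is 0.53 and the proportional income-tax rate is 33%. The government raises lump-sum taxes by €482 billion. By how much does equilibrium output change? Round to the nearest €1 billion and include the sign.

−€396 billion

A lump-sum tax change of +€482 billion shifts disposable income by −€482 billion; first-round consumption changes by −c × ΔT = −0.53 × (+€482 billion) = −€255.46 billion.
Expenditure multiplier = 1/(1 − c(1−t)) = 1/(1 − 0.53×0.67) = 1/0.6449 ≈ 1.551.
The tax multiplier is −c × k ≈ −0.822, so ΔY = k × (−c·ΔT) = (−€255.46 billion) / 0.6449 ≈ −€396 billion.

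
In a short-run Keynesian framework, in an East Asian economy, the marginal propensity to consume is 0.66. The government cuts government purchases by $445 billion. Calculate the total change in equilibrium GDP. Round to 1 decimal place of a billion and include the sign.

−$1,308.8 billion

Government-spending multiplier = 1/(1 − MPC) = 1/(1 − 0.66) = 1/0.34 ≈ 2.941.
ΔY = k × ΔG = (−$445 billion) / 0.34 ≈ −$1,308.8 billion.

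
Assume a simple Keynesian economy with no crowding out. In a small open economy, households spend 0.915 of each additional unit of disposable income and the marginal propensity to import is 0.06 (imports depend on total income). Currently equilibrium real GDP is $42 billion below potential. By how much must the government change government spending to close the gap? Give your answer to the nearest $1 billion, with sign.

+$6 billion

Spending multiplier = 1/(1 − c + m) = 1/(1 − 0.915 + 0.06) = 1/0.145 ≈ 6.897.
Need ΔY = +$42 billion, so ΔG = ΔY/k = (+$42 billion) × 0.145 ≈ +$6 billion.
The government should increase government spending by $6 billion.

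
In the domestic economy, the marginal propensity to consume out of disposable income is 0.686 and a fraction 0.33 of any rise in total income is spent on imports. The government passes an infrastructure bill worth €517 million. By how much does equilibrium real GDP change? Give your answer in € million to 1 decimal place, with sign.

+€802.8 million

Government-spending multiplier = 1/(1 − c + m) = 1/(1 − 0.686 + 0.33) = 1/0.644 ≈ 1.553.
ΔY = k × ΔG = (+€517 million) / 0.644 ≈ +€802.8 million.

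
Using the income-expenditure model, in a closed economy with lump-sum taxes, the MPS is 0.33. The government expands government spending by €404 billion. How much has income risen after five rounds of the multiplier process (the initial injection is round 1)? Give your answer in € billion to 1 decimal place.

MPC = 1 − MPS = 1 − 0.33 = 0.67.
Round 1 adds ΔG = €404 billion; each later round is MPC = 0.67 times the previous.
After 5 rounds: 404 + 270.68 + 181.3556 + 121.508252 + 81.41052884 = ΔG·(1 − c^5)/(1 − c) = 404 × (1 − 0.1350125107)/0.33 ≈ €1,059 billion.

€1,059.0 billion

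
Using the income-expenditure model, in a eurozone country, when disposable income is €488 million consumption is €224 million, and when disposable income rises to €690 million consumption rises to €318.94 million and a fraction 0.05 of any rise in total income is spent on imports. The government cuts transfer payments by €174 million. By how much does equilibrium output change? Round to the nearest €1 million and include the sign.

−€141 million

MPC = ΔC/ΔYd = (318.94 − 224)/(690 − 488) = 94.94/202 = 0.47.
The transfer change shifts disposable income by −€174 million, so first-round consumption changes by c·ΔTR = 0.47 × (−€174 million) = −€81.78 million.
Expenditure multiplier = 1/(1 − c + m) = 1/(1 − 0.47 + 0.05) = 1/0.58 ≈ 1.724.
The transfer multiplier is c × k ≈ 0.81, so ΔY = k × (c·ΔTR) = (−€81.78 million) / 0.58 = −€141 million.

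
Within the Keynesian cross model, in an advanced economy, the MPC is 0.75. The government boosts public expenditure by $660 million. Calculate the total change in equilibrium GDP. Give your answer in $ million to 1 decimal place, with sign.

Government-spending multiplier = 1/(1 − MPC) = 1/(1 − 0.75) = 1/0.25 = 4.
ΔY = k × ΔG = (+$660 million) / 0.25 = +$2,640 million.

+$2,640.0 million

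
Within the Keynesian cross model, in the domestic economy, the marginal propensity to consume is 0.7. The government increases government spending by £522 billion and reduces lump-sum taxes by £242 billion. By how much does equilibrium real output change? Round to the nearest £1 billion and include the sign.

Expenditure multiplier = 1/(1 − MPC) = 1/(1 − 0.7) = 1/0.3 ≈ 3.333.
ΔG contributes k·ΔG = (+£522 billion) / 0.3 = +£1,740 billion.
ΔT of −£242 billion changes first-round spending by −c·ΔT = +£169.4 billion, contributing k·(−c·ΔT) = (+£169.4 billion) / 0.3 ≈ +£564.7 billion.
Net ΔY = k(ΔG − c·ΔT) = (+£691.4 billion) / 0.3 ≈ +£2,305 billion.

+£2,305 billion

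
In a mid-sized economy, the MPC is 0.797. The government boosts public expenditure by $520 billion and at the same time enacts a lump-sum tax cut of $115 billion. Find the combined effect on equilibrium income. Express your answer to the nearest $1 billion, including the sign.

+$3,013 billion

Expenditure multiplier = 1/(1 − MPC) = 1/(1 − 0.797) = 1/0.203 ≈ 4.926.
ΔG contributes k·ΔG = (+$520 billion) / 0.203 ≈ +$2,561.6 billion.
ΔT of −$115 billion changes first-round spending by −c·ΔT = +$91.655 billion, contributing k·(−c·ΔT) = (+$91.655 billion) / 0.203 ≈ +$451.5 billion.
Net ΔY = k(ΔG − c·ΔT) = (+$611.655 billion) / 0.203 ≈ +$3,013 billion.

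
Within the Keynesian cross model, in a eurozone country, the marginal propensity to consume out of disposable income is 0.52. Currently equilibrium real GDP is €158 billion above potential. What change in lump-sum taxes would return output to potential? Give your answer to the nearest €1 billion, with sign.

Spending multiplier = 1/(1 − MPC) = 1/(1 − 0.52) = 1/0.48 ≈ 2.083.
Tax multiplier = −c·k = −0.52/0.48 ≈ −1.083. Need ΔY = −€158 billion, so ΔT = ΔY/(−c·k) = −(−€158 billion) × 0.48 / 0.52 ≈ +€146 billion.
The government should raise lump-sum taxes by €146 billion.

+€146 billion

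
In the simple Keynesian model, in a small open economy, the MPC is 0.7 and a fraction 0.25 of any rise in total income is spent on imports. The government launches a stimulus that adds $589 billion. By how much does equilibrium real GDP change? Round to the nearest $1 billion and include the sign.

+$1,071 billion

Expenditure multiplier = 1/(1 − c + m) = 1/(1 − 0.7 + 0.25) = 1/0.55 ≈ 1.818.
ΔY = k × ΔG = (+$589 billion) / 0.55 ≈ +$1,071 billion.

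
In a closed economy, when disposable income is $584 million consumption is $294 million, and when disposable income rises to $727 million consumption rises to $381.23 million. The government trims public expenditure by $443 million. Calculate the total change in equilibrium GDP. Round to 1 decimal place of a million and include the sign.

MPC = ΔC/ΔYd = (381.23 − 294)/(727 − 584) = 87.23/143 = 0.61.
Expenditure multiplier = 1/(1 − MPC) = 1/(1 − 0.61) = 1/0.39 ≈ 2.564.
ΔY = k × ΔG = (−$443 million) / 0.39 ≈ −$1,135.9 million.

−$1,135.9 million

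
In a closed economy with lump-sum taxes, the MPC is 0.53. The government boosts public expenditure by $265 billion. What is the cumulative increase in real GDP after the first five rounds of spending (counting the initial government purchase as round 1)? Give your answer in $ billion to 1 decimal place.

$540.3 billion

Round 1 adds ΔG = $265 billion; each later round is MPC = 0.53 times the previous.
After 5 rounds: 265 + 140.45 + 74.4385 + 39.452405 + 20.90977465 = ΔG·(1 − c^5)/(1 − c) = 265 × (1 − 0.0418195493)/0.47 ≈ $540.3 billion.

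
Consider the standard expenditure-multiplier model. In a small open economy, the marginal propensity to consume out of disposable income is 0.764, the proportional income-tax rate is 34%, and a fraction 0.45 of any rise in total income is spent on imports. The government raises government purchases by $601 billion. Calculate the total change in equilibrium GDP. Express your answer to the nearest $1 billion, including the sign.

+$635 billion

Spending multiplier = 1/(1 − c(1−t) + m) = 1/(1 − 0.764×0.66 + 0.45) = 1/0.94576 ≈ 1.057.
ΔY = k × ΔG = (+$601 billion) / 0.94576 ≈ +$635 billion.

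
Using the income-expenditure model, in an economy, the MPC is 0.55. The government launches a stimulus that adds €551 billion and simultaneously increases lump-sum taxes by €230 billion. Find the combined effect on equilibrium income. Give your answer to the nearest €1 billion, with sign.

Expenditure multiplier = 1/(1 − MPC) = 1/(1 − 0.55) = 1/0.45 ≈ 2.222.
ΔG contributes k·ΔG = (+€551 billion) / 0.45 ≈ +€1,224.4 billion.
ΔT of +€230 billion changes first-round spending by −c·ΔT = −€126.5 billion, contributing k·(−c·ΔT) = (−€126.5 billion) / 0.45 ≈ −€281.1 billion.
Net ΔY = k(ΔG − c·ΔT) = (+€424.5 billion) / 0.45 ≈ +€943 billion.

+€943 billion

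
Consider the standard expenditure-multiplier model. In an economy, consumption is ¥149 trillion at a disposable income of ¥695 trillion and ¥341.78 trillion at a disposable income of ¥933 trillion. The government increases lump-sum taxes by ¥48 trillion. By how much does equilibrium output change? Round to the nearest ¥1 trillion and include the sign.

MPC = ΔC/ΔYd = (341.78 − 149)/(933 − 695) = 192.78/238 = 0.81.
A lump-sum tax change of +¥48 trillion shifts disposable income by −¥48 trillion; first-round consumption changes by −c × ΔT = −0.81 × (+¥48 trillion) = −¥38.88 trillion.
Expenditure multiplier = 1/(1 − MPC) = 1/(1 − 0.81) = 1/0.19 ≈ 5.263.
The tax multiplier is −c × k ≈ −4.263, so ΔY = k × (−c·ΔT) = (−¥38.88 trillion) / 0.19 ≈ −¥205 trillion.

−¥205 trillion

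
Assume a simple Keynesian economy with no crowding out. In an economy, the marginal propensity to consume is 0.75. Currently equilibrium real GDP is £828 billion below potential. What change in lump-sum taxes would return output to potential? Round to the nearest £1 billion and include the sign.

−£276 billion

Spending multiplier = 1/(1 − MPC) = 1/(1 − 0.75) = 1/0.25 = 4.
Tax multiplier = −c·k = −0.75/0.25 = −3. Need ΔY = +£828 billion, so ΔT = ΔY/(−c·k) = −(+£828 billion) × 0.25 / 0.75 = −£276 billion.
The government should cut lump-sum taxes by £276 billion.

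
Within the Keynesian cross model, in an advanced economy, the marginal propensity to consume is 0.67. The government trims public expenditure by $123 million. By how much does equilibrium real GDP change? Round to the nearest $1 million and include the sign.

Spending multiplier = 1/(1 − MPC) = 1/(1 − 0.67) = 1/0.33 ≈ 3.03.
ΔY = k × ΔG = (−$123 million) / 0.33 ≈ −$373 million.

−$373 million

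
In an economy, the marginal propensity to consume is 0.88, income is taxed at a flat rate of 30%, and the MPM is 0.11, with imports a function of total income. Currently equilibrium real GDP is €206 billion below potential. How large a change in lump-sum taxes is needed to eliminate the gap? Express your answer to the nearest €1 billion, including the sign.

Spending multiplier = 1/(1 − c(1−t) + m) = 1/(1 − 0.88×0.7 + 0.11) = 1/0.494 ≈ 2.024.
Tax multiplier = −c·k = −0.88/0.494 ≈ −1.781. Need ΔY = +€206 billion, so ΔT = ΔY/(−c·k) = −(+€206 billion) × 0.494 / 0.88 ≈ −€116 billion.
The government should cut lump-sum taxes by €116 billion.

−€116 billion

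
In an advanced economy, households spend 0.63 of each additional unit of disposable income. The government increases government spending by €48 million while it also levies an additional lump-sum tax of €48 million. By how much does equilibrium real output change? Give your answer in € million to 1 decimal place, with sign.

Expenditure multiplier = 1/(1 − MPC) = 1/(1 − 0.63) = 1/0.37 ≈ 2.703.
ΔG contributes k·ΔG = (+€48 million) / 0.37 ≈ +€129.7 million.
ΔT of +€48 million changes first-round spending by −c·ΔT = −€30.24 million, contributing k·(−c·ΔT) = (−€30.24 million) / 0.37 ≈ −€81.7 million.
With ΔG = ΔT and no other leakages, the balanced-budget multiplier is 1, so ΔY = ΔG = +€48 million.

+€48.0 million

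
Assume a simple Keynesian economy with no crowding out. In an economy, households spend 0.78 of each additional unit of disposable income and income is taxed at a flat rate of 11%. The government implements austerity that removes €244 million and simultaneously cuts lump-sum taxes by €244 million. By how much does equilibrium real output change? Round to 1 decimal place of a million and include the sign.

−€175.5 million

Expenditure multiplier = 1/(1 − c(1−t)) = 1/(1 − 0.78×0.89) = 1/0.3058 ≈ 3.27.
ΔG contributes k·ΔG = (−€244 million) / 0.3058 ≈ −€797.9 million.
ΔT of −€244 million changes first-round spending by −c·ΔT = +€190.32 million, contributing k·(−c·ΔT) = (+€190.32 million) / 0.3058 ≈ +€622.4 million.
Net ΔY = k(ΔG − c·ΔT) = (−€53.68 million) / 0.3058 ≈ −€175.5 million.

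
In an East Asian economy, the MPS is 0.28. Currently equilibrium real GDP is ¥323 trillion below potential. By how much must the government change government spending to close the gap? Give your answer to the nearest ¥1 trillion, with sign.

MPC = 1 − MPS = 1 − 0.28 = 0.72.
Spending multiplier = 1/(1 − MPC) = 1/(1 − 0.72) = 1/0.28 ≈ 3.571.
Need ΔY = +¥323 trillion, so ΔG = ΔY/k = (+¥323 trillion) × 0.28 ≈ +¥90 trillion.
The government should increase government spending by ¥90 trillion.

+¥90 trillion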